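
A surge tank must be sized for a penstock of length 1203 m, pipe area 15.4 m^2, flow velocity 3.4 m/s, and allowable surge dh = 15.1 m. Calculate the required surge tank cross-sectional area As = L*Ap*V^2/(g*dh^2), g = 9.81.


As = 1203 * 15.4 * 3.4^2 / (9.81 * 15.1^2) = 95.7461 m^2


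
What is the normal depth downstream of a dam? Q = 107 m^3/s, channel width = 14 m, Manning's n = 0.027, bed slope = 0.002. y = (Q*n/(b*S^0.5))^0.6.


y = (107 * 0.027 / (14 * 0.002^0.5))^0.6 = 2.5030 m


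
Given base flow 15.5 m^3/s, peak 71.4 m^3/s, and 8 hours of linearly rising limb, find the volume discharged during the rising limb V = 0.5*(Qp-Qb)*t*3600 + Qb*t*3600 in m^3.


V = 0.5*(71.4 - 15.5)*8*3600 + 15.5*8*3600 = 1.2514e+06 m^3


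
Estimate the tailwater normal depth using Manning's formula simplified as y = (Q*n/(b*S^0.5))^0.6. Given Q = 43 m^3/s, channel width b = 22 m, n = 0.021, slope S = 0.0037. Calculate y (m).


y = (43 * 0.021 / (22 * 0.0037^0.5))^0.6 = 0.7898 m


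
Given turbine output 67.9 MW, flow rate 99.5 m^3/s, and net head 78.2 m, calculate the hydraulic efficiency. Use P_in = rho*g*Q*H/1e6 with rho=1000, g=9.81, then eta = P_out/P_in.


P_in = 1000 * 9.81 * 99.5 * 78.2 / 1e6 = 76.3306 MW
eta = 67.9 / 76.3306 = 0.8896


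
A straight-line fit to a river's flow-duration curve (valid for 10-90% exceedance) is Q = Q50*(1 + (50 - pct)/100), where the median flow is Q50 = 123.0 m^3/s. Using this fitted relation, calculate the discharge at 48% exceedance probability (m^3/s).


Q = 123.0 * (1 + (50 - 48)/100) = 125.4600 m^3/s


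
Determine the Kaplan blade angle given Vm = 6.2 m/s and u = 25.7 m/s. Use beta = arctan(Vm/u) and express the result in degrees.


beta = arctan(6.2 / 25.7) = 13.5632 degrees


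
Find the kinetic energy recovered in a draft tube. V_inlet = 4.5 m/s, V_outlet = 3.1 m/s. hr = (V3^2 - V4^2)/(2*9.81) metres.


hr = (4.5^2 - 3.1^2) / (2*9.81) = 0.5423 m


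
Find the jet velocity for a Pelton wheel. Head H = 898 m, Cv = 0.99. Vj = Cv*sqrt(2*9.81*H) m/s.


Vj = 0.99 * sqrt(2*9.81*898) = 131.4083 m/s


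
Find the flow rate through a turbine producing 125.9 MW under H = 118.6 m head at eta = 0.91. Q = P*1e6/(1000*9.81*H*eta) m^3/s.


Q = 125.9 * 1e6 / (1000 * 9.81 * 118.6 * 0.91) = 118.9134 m^3/s


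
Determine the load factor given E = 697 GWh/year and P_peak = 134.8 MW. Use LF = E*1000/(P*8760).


LF = 697 * 1000 / (134.8 * 8760) = 0.5903


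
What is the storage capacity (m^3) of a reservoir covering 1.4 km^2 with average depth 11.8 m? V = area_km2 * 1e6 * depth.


V = 1.4 * 1e6 * 11.8 = 1.6520e+07 m^3


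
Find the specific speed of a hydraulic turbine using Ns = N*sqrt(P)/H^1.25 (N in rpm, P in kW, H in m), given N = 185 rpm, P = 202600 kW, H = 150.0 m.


Ns = 185 * 202600^0.5 / 150.0^1.25 = 158.6271


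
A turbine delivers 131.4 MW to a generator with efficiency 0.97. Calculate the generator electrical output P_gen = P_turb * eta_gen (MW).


P_gen = 131.4 * 0.97 = 127.4580 MW


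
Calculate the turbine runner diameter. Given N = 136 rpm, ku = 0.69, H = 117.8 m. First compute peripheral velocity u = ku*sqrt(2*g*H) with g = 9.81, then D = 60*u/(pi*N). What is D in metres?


u = 0.69 * sqrt(2*9.81*117.8) = 33.1720 m/s
D = 60 * 33.1720 / (pi * 136) = 4.6584 m


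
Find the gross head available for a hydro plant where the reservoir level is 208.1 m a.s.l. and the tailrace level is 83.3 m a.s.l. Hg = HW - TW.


Hg = 208.1 - 83.3 = 124.8000 m


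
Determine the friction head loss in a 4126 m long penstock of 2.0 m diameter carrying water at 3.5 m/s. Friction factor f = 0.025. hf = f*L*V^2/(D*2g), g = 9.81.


hf = 0.025 * 4126 * 3.5^2 / (2.0 * 2 * 9.81) = 32.2015 m


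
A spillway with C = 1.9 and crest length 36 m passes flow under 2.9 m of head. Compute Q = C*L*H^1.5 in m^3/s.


Q = 1.9 * 36 * 2.9^1.5 = 337.7949 m^3/s


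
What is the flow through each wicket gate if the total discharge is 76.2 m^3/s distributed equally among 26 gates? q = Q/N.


q = 76.2 / 26 = 2.9308 m^3/s


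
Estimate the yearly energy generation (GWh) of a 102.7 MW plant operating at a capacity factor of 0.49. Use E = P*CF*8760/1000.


E = 102.7 * 0.49 * 8760 / 1000 = 440.8295 GWh


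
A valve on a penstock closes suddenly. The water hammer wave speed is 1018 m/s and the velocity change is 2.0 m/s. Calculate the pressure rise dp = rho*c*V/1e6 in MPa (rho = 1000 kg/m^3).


dp = 1000 * 1018 * 2.0 / 1e6 = 2.0360 MPa


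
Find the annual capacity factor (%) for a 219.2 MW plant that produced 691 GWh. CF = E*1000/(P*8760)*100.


CF = 691 * 1000 / (219.2 * 8760) * 100 = 35.9860 %


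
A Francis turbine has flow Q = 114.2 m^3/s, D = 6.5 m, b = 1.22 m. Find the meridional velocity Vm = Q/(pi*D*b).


Vm = 114.2 / (pi * 6.5 * 1.22) = 4.5840 m/s


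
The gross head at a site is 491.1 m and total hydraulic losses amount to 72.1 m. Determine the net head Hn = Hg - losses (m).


Hn = 491.1 - 72.1 = 419.0000 m


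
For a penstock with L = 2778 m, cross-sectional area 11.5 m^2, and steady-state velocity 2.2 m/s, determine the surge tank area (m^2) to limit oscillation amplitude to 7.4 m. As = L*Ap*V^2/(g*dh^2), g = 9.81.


As = 2778 * 11.5 * 2.2^2 / (9.81 * 7.4^2) = 287.8346 m^2


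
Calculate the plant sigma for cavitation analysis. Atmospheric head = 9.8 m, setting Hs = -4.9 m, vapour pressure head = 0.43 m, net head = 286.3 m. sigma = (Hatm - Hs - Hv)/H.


sigma = (9.8 - (-4.9) - 0.43) / 286.3 = 0.0498


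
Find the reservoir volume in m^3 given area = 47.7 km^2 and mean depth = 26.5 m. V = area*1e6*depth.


V = 47.7 * 1e6 * 26.5 = 1.2640e+09 m^3


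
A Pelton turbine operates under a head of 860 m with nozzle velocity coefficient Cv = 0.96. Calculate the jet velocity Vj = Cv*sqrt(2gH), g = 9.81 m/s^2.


Vj = 0.96 * sqrt(2*9.81*860) = 124.7010 m/s


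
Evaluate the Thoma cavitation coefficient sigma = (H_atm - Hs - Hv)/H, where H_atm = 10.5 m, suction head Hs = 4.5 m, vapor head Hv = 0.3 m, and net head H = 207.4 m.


sigma = (10.5 - 4.5 - 0.3) / 207.4 = 0.0275


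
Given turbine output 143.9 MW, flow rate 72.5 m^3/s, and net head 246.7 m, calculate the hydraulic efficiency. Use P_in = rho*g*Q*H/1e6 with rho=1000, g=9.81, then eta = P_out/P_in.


P_in = 1000 * 9.81 * 72.5 * 246.7 / 1e6 = 175.4592 MW
eta = 143.9 / 175.4592 = 0.8201


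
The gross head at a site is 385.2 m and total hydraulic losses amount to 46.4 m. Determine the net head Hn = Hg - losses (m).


Hn = 385.2 - 46.4 = 338.8000 m


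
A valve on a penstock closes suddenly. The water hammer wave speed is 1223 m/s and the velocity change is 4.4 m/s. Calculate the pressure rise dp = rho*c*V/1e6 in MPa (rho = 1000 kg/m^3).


dp = 1000 * 1223 * 4.4 / 1e6 = 5.3812 MPa


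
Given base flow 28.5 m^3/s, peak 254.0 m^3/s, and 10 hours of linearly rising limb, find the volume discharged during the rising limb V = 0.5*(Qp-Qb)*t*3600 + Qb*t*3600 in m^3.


V = 0.5*(254.0 - 28.5)*10*3600 + 28.5*10*3600 = 5.0850e+06 m^3


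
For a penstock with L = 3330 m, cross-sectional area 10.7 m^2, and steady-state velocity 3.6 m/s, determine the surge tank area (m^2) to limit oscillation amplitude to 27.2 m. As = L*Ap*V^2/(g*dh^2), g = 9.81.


As = 3330 * 10.7 * 3.6^2 / (9.81 * 27.2^2) = 63.6248 m^2


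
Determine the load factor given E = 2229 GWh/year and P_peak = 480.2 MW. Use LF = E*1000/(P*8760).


LF = 2229 * 1000 / (480.2 * 8760) = 0.5299


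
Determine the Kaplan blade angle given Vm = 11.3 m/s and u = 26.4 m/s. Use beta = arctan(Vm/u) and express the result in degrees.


beta = arctan(11.3 / 26.4) = 23.1724 degrees


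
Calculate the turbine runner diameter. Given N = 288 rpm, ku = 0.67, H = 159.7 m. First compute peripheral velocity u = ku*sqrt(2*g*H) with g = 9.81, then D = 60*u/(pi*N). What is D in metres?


u = 0.67 * sqrt(2*9.81*159.7) = 37.5039 m/s
D = 60 * 37.5039 / (pi * 288) = 2.4871 m


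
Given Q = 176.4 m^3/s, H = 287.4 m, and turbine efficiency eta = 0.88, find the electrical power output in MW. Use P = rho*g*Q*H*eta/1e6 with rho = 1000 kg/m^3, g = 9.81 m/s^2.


P = 1000 * 9.81 * 176.4 * 287.4 * 0.88 / 1e6 = 437.6602 MW


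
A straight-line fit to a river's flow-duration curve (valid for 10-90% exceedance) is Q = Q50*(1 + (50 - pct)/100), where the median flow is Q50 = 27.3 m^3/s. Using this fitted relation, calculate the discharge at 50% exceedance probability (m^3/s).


Q = 27.3 * (1 + (50 - 50)/100) = 27.3000 m^3/s


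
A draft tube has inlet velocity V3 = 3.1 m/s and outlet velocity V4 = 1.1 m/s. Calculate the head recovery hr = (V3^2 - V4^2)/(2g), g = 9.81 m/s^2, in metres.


hr = (3.1^2 - 1.1^2) / (2*9.81) = 0.4281 m


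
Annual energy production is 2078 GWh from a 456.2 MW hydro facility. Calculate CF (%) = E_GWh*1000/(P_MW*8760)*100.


CF = 2078 * 1000 / (456.2 * 8760) * 100 = 51.9979 %


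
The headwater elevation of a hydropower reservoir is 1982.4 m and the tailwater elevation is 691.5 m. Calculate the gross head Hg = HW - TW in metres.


Hg = 1982.4 - 691.5 = 1290.9000 m


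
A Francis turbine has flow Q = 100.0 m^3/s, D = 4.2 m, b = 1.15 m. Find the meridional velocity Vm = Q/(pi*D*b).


Vm = 100.0 / (pi * 4.2 * 1.15) = 6.5903 m/s


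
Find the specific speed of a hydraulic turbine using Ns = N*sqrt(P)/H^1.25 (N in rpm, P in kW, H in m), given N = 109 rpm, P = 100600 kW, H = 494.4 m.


Ns = 109 * 100600^0.5 / 494.4^1.25 = 14.8295


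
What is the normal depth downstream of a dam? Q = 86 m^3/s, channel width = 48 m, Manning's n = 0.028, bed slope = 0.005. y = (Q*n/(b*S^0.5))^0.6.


y = (86 * 0.028 / (48 * 0.005^0.5))^0.6 = 0.8139 m


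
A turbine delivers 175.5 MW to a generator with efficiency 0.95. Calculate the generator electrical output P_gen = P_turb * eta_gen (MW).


P_gen = 175.5 * 0.95 = 166.7250 MW


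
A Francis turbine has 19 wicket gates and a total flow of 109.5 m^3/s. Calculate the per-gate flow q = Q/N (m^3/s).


q = 109.5 / 19 = 5.7632 m^3/s


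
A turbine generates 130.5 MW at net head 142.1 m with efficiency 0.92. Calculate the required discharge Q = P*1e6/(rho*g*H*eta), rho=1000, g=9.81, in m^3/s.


Q = 130.5 * 1e6 / (1000 * 9.81 * 142.1 * 0.92) = 101.7559 m^3/s


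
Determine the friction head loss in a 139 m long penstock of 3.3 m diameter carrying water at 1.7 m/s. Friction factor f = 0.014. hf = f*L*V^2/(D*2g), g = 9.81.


hf = 0.014 * 139 * 1.7^2 / (3.3 * 2 * 9.81) = 0.0869 m


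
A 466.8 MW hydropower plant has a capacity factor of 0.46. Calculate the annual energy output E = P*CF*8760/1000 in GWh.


E = 466.8 * 0.46 * 8760 / 1000 = 1881.0173 GWh


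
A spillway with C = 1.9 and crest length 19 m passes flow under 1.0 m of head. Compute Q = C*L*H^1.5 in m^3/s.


Q = 1.9 * 19 * 1.0^1.5 = 36.1000 m^3/s


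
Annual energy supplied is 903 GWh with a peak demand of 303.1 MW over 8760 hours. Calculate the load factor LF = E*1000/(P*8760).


LF = 903 * 1000 / (303.1 * 8760) = 0.3401


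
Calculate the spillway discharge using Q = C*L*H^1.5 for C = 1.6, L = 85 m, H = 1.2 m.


Q = 1.6 * 85 * 1.2^1.5 = 178.7766 m^3/s


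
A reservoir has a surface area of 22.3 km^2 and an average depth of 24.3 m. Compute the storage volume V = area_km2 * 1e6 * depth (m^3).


V = 22.3 * 1e6 * 24.3 = 5.4189e+08 m^3


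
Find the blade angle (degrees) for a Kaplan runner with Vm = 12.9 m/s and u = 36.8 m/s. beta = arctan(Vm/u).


beta = arctan(12.9 / 36.8) = 19.3178 degrees


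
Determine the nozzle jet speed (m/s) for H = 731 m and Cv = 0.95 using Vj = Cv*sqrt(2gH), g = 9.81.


Vj = 0.95 * sqrt(2*9.81*731) = 113.7711 m/s


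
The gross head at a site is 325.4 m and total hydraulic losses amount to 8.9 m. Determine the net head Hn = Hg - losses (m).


Hn = 325.4 - 8.9 = 316.5000 m


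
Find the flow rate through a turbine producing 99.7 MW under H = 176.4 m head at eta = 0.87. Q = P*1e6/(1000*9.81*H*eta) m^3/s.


Q = 99.7 * 1e6 / (1000 * 9.81 * 176.4 * 0.87) = 66.2229 m^3/s


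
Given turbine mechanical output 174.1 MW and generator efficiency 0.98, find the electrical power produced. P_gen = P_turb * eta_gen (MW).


P_gen = 174.1 * 0.98 = 170.6180 MW


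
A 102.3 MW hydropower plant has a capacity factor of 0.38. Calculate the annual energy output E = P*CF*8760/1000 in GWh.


E = 102.3 * 0.38 * 8760 / 1000 = 340.5362 GWh


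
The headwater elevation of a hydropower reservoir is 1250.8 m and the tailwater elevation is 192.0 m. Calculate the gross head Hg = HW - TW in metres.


Hg = 1250.8 - 192.0 = 1058.8000 m


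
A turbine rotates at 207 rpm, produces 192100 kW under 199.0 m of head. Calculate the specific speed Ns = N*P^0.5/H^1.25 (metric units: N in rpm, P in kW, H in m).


Ns = 207 * 192100^0.5 / 199.0^1.25 = 121.3857


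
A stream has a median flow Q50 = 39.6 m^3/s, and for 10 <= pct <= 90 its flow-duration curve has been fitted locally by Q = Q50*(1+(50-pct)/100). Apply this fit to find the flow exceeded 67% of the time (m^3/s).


Q = 39.6 * (1 + (50 - 67)/100) = 32.8680 m^3/s


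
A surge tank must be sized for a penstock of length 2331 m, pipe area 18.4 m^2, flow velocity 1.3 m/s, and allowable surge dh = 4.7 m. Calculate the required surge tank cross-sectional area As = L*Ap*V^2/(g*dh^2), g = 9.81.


As = 2331 * 18.4 * 1.3^2 / (9.81 * 4.7^2) = 334.4892 m^2


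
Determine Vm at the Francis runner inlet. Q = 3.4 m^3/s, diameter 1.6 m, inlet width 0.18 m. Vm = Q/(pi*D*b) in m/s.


Vm = 3.4 / (pi * 1.6 * 0.18) = 3.7578 m/s


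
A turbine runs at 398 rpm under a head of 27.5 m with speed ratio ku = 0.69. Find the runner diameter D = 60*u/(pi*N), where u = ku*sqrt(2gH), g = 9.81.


u = 0.69 * sqrt(2*9.81*27.5) = 16.0275 m/s
D = 60 * 16.0275 / (pi * 398) = 0.7691 m


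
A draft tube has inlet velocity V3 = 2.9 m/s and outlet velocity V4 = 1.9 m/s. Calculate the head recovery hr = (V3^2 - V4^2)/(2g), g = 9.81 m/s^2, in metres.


hr = (2.9^2 - 1.9^2) / (2*9.81) = 0.2446 m


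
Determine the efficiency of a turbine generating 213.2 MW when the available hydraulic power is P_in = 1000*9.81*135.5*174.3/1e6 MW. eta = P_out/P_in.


P_in = 1000 * 9.81 * 135.5 * 174.3 / 1e6 = 231.6891 MW
eta = 213.2 / 231.6891 = 0.9202


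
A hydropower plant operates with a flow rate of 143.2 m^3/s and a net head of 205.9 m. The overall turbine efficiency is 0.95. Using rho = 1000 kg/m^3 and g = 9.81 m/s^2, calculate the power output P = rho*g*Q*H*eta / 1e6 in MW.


P = 1000 * 9.81 * 143.2 * 205.9 * 0.95 / 1e6 = 274.7843 MW


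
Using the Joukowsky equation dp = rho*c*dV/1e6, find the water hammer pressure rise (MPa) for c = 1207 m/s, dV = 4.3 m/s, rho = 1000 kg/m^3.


dp = 1000 * 1207 * 4.3 / 1e6 = 5.1901 MPa


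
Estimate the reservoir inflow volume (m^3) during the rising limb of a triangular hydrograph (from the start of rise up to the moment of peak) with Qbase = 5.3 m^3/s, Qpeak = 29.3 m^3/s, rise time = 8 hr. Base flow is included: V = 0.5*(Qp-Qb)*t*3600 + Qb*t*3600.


V = 0.5*(29.3 - 5.3)*8*3600 + 5.3*8*3600 = 498240.0000 m^3


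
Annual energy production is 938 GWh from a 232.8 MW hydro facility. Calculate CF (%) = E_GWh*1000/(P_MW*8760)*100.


CF = 938 * 1000 / (232.8 * 8760) * 100 = 45.9955 %


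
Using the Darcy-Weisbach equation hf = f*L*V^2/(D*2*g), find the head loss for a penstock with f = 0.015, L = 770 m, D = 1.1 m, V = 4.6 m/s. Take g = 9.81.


hf = 0.015 * 770 * 4.6^2 / (1.1 * 2 * 9.81) = 11.3242 m


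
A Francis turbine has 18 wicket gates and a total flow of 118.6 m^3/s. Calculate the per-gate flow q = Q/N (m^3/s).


q = 118.6 / 18 = 6.5889 m^3/s


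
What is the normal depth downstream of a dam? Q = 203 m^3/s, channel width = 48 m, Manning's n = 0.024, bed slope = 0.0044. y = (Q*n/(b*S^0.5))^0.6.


y = (203 * 0.024 / (48 * 0.0044^0.5))^0.6 = 1.2908 m


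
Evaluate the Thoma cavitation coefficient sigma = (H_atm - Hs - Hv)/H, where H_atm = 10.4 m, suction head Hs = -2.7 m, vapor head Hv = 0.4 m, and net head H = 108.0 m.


sigma = (10.4 - (-2.7) - 0.4) / 108.0 = 0.1176


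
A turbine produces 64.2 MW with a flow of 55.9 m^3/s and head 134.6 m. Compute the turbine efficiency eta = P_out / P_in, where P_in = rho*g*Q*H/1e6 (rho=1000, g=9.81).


P_in = 1000 * 9.81 * 55.9 * 134.6 / 1e6 = 73.8118 MW
eta = 64.2 / 73.8118 = 0.8698


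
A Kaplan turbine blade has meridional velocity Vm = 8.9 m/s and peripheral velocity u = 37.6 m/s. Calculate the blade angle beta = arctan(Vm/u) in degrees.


beta = arctan(8.9 / 37.6) = 13.3169 degrees


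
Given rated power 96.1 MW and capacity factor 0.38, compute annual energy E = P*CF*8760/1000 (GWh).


E = 96.1 * 0.38 * 8760 / 1000 = 319.8977 GWh


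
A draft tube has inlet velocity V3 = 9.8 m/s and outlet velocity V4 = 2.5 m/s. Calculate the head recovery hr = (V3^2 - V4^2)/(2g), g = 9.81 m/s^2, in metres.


hr = (9.8^2 - 2.5^2) / (2*9.81) = 4.5765 m


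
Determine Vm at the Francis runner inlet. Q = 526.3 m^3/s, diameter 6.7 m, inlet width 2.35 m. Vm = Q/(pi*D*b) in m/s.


Vm = 526.3 / (pi * 6.7 * 2.35) = 10.6400 m/s


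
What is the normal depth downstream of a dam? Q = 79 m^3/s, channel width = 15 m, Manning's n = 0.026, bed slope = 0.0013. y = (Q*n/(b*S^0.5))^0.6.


y = (79 * 0.026 / (15 * 0.0013^0.5))^0.6 = 2.2270 m


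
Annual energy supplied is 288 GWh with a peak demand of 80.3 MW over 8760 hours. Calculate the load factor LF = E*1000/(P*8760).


LF = 288 * 1000 / (80.3 * 8760) = 0.4094


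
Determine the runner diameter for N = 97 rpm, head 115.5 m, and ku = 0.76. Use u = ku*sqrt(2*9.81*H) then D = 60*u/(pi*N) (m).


u = 0.76 * sqrt(2*9.81*115.5) = 36.1788 m/s
D = 60 * 36.1788 / (pi * 97) = 7.1233 m


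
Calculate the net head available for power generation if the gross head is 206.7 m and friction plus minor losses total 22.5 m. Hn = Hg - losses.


Hn = 206.7 - 22.5 = 184.2000 m


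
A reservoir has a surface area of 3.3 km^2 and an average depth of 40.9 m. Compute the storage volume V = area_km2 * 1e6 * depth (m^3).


V = 3.3 * 1e6 * 40.9 = 1.3497e+08 m^3


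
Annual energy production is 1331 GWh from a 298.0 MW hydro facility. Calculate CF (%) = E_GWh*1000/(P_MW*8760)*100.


CF = 1331 * 1000 / (298.0 * 8760) * 100 = 50.9868 %


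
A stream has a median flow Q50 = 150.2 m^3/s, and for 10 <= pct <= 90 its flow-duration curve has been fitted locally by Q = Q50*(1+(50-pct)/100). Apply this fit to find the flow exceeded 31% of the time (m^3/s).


Q = 150.2 * (1 + (50 - 31)/100) = 178.7380 m^3/s


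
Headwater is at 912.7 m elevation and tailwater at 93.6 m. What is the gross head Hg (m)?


Hg = 912.7 - 93.6 = 819.1000 m


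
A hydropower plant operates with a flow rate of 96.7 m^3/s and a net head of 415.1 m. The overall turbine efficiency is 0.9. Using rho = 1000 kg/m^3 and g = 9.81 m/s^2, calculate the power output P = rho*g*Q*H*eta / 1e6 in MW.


P = 1000 * 9.81 * 96.7 * 415.1 * 0.9 / 1e6 = 354.3976 MW


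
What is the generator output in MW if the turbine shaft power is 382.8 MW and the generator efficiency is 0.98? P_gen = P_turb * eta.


P_gen = 382.8 * 0.98 = 375.1440 MW


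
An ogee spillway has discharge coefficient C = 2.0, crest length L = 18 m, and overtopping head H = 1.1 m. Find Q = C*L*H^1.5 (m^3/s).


Q = 2.0 * 18 * 1.1^1.5 = 41.5328 m^3/s


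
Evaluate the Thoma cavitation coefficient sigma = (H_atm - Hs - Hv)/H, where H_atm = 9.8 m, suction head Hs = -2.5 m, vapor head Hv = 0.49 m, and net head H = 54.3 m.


sigma = (9.8 - (-2.5) - 0.49) / 54.3 = 0.2175


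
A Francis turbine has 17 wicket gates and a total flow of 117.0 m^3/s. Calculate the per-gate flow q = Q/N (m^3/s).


q = 117.0 / 17 = 6.8824 m^3/s


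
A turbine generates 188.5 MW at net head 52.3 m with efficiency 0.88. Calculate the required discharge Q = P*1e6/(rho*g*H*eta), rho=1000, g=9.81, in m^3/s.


Q = 188.5 * 1e6 / (1000 * 9.81 * 52.3 * 0.88) = 417.5014 m^3/s


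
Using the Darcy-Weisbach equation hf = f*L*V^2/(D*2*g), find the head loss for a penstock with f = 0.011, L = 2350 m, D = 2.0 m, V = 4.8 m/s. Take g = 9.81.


hf = 0.011 * 2350 * 4.8^2 / (2.0 * 2 * 9.81) = 15.1780 m


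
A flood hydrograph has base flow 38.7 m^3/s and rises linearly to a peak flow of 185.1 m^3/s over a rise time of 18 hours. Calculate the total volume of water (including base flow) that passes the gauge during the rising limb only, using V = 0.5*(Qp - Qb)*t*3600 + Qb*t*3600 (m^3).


V = 0.5*(185.1 - 38.7)*18*3600 + 38.7*18*3600 = 7.2511e+06 m^3


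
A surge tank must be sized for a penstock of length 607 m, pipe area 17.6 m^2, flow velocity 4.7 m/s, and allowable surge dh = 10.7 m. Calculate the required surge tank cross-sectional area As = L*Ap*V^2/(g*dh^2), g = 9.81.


As = 607 * 17.6 * 4.7^2 / (9.81 * 10.7^2) = 210.1167 m^2


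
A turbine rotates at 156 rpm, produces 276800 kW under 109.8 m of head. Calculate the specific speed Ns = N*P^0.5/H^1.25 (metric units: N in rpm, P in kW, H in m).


Ns = 156 * 276800^0.5 / 109.8^1.25 = 230.9164


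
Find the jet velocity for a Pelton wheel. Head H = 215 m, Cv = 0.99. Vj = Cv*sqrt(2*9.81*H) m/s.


Vj = 0.99 * sqrt(2*9.81*215) = 64.2990 m/s


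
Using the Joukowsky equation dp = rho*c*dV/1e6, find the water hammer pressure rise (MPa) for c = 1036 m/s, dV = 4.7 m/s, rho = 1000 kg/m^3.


dp = 1000 * 1036 * 4.7 / 1e6 = 4.8692 MPa


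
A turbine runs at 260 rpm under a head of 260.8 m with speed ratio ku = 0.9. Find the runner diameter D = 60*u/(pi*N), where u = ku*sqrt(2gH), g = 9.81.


u = 0.9 * sqrt(2*9.81*260.8) = 64.3792 m/s
D = 60 * 64.3792 / (pi * 260) = 4.7290 m


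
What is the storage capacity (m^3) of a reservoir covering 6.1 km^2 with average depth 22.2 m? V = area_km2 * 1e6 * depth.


V = 6.1 * 1e6 * 22.2 = 1.3542e+08 m^3


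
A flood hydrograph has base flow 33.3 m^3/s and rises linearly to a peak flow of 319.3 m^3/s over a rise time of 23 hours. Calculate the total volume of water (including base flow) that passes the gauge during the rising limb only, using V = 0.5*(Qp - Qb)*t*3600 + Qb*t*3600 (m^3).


V = 0.5*(319.3 - 33.3)*23*3600 + 33.3*23*3600 = 1.4598e+07 m^3


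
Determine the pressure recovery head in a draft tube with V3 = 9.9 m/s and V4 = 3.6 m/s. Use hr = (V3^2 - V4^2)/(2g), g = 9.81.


hr = (9.9^2 - 3.6^2) / (2*9.81) = 4.3349 m


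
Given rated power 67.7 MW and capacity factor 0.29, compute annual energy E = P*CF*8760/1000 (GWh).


E = 67.7 * 0.29 * 8760 / 1000 = 171.9851 GWh


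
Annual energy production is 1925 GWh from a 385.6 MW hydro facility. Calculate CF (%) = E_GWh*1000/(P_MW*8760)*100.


CF = 1925 * 1000 / (385.6 * 8760) * 100 = 56.9888 %


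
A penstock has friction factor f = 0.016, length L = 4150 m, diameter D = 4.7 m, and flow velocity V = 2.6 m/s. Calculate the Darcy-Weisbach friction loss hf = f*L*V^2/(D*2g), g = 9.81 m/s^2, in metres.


hf = 0.016 * 4150 * 2.6^2 / (4.7 * 2 * 9.81) = 4.8676 m


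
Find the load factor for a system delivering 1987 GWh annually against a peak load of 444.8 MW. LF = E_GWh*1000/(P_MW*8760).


LF = 1987 * 1000 / (444.8 * 8760) = 0.5100


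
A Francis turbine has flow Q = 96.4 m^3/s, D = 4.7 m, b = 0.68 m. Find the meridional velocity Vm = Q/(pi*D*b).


Vm = 96.4 / (pi * 4.7 * 0.68) = 9.6011 m/s


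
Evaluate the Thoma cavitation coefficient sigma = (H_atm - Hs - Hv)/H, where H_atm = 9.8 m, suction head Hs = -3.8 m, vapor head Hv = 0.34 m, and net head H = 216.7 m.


sigma = (9.8 - (-3.8) - 0.34) / 216.7 = 0.0612


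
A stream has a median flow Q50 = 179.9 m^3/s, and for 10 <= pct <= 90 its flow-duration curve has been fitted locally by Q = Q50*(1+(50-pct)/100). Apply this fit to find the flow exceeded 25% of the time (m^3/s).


Q = 179.9 * (1 + (50 - 25)/100) = 224.8750 m^3/s


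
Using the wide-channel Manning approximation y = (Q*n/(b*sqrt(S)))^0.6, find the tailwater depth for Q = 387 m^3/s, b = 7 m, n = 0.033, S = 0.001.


y = (387 * 0.033 / (7 * 0.001^0.5))^0.6 = 11.3940 m


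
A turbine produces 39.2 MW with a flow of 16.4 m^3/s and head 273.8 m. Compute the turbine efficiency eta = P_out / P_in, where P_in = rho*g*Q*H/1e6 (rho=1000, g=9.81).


P_in = 1000 * 9.81 * 16.4 * 273.8 / 1e6 = 44.0500 MW
eta = 39.2 / 44.0500 = 0.8899


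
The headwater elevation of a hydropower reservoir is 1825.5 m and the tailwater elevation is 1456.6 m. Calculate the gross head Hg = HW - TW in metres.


Hg = 1825.5 - 1456.6 = 368.9000 m


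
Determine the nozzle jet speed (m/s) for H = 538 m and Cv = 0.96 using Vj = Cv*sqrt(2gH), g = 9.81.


Vj = 0.96 * sqrt(2*9.81*538) = 98.6306 m/s


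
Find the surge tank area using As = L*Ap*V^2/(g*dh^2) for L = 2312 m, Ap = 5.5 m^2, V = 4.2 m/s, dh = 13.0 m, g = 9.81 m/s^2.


As = 2312 * 5.5 * 4.2^2 / (9.81 * 13.0^2) = 135.2986 m^2


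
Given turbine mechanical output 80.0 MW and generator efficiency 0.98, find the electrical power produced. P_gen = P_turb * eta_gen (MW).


P_gen = 80.0 * 0.98 = 78.4000 MW


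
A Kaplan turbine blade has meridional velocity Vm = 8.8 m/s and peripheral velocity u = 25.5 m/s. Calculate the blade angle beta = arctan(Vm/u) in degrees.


beta = arctan(8.8 / 25.5) = 19.0395 degrees


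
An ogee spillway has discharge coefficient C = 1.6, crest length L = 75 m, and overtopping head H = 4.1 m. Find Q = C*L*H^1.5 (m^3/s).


Q = 1.6 * 75 * 4.1^1.5 = 996.2241 m^3/s


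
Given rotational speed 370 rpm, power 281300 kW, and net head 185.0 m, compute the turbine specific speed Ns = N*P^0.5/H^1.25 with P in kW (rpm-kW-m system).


Ns = 370 * 281300^0.5 / 185.0^1.25 = 287.6219


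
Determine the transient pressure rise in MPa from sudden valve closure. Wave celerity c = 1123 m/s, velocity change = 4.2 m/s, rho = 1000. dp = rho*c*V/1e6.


dp = 1000 * 1123 * 4.2 / 1e6 = 4.7166 MPa


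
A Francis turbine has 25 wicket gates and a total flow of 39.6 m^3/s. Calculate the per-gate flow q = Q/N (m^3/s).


q = 39.6 / 25 = 1.5840 m^3/s


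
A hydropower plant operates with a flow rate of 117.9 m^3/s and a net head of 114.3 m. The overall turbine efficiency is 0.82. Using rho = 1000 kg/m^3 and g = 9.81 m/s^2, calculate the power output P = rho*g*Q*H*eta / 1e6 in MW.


P = 1000 * 9.81 * 117.9 * 114.3 * 0.82 / 1e6 = 108.4034 MW


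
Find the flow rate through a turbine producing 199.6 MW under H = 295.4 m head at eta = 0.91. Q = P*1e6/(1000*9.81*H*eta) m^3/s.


Q = 199.6 * 1e6 / (1000 * 9.81 * 295.4 * 0.91) = 75.6902 m^3/s


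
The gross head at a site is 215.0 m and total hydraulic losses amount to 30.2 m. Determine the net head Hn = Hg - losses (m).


Hn = 215.0 - 30.2 = 184.8000 m


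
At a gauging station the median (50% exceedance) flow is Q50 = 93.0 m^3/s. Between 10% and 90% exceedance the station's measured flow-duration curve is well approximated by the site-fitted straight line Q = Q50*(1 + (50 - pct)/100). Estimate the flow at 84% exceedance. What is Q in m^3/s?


Q = 93.0 * (1 + (50 - 84)/100) = 61.3800 m^3/s


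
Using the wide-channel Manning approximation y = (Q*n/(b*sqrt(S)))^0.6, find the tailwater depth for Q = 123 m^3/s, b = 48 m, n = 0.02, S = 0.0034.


y = (123 * 0.02 / (48 * 0.0034^0.5))^0.6 = 0.9255 m


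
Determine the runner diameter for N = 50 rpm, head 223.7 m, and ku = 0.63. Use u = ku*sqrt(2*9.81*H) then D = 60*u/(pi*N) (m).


u = 0.63 * sqrt(2*9.81*223.7) = 41.7372 m/s
D = 60 * 41.7372 / (pi * 50) = 15.9424 m


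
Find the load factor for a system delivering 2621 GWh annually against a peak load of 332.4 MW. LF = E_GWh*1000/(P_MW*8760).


LF = 2621 * 1000 / (332.4 * 8760) = 0.9001


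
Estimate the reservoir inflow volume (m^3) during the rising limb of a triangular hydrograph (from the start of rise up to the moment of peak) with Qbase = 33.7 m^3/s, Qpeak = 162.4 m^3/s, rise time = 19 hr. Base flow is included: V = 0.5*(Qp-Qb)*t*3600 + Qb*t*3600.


V = 0.5*(162.4 - 33.7)*19*3600 + 33.7*19*3600 = 6.7066e+06 m^3


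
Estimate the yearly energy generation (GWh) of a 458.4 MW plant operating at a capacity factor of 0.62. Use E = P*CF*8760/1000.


E = 458.4 * 0.62 * 8760 / 1000 = 2489.6621 GWh


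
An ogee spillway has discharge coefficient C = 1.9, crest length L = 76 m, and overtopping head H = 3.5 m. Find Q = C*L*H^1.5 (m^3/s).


Q = 1.9 * 76 * 3.5^1.5 = 945.5168 m^3/s


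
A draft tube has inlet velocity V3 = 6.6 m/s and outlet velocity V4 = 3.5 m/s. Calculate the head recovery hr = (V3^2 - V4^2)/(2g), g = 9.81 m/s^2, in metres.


hr = (6.6^2 - 3.5^2) / (2*9.81) = 1.5958 m


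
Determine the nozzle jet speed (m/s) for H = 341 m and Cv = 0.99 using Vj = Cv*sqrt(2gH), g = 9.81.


Vj = 0.99 * sqrt(2*9.81*341) = 80.9770 m/s


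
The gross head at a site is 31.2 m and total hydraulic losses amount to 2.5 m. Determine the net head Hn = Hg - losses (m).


Hn = 31.2 - 2.5 = 28.7000 m


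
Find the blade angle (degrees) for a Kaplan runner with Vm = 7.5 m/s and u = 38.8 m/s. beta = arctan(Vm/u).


beta = arctan(7.5 / 38.8) = 10.9403 degrees


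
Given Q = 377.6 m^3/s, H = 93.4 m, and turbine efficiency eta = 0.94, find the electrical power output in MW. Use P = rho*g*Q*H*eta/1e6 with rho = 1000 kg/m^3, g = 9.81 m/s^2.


P = 1000 * 9.81 * 377.6 * 93.4 * 0.94 / 1e6 = 325.2189 MW


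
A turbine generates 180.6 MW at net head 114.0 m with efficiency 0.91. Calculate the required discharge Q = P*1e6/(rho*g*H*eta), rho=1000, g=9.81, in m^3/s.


Q = 180.6 * 1e6 / (1000 * 9.81 * 114.0 * 0.91) = 177.4608 m^3/s


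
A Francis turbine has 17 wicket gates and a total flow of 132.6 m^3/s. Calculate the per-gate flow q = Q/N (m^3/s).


q = 132.6 / 17 = 7.8000 m^3/s


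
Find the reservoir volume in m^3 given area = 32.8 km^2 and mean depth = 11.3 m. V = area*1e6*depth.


V = 32.8 * 1e6 * 11.3 = 3.7064e+08 m^3


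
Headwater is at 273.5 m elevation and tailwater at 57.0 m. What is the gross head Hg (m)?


Hg = 273.5 - 57.0 = 216.5000 m


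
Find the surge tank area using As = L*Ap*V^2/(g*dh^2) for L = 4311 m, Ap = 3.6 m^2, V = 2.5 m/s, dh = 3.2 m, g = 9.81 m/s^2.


As = 4311 * 3.6 * 2.5^2 / (9.81 * 3.2^2) = 965.5874 m^2


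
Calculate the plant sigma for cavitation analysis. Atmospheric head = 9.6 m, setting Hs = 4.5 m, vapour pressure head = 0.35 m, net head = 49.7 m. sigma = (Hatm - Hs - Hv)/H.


sigma = (9.6 - 4.5 - 0.35) / 49.7 = 0.0956


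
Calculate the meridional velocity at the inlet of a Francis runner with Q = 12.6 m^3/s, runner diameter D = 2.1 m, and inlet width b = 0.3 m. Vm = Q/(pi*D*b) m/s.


Vm = 12.6 / (pi * 2.1 * 0.3) = 6.3662 m/s


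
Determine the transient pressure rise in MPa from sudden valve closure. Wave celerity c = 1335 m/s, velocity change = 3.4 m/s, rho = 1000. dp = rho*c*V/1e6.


dp = 1000 * 1335 * 3.4 / 1e6 = 4.5390 MPa


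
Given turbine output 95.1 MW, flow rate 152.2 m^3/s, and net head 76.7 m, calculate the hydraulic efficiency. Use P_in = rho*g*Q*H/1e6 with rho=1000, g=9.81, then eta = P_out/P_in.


P_in = 1000 * 9.81 * 152.2 * 76.7 / 1e6 = 114.5194 MW
eta = 95.1 / 114.5194 = 0.8304


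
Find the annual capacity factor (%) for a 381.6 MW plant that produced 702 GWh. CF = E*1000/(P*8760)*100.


CF = 702 * 1000 / (381.6 * 8760) * 100 = 21.0003 %


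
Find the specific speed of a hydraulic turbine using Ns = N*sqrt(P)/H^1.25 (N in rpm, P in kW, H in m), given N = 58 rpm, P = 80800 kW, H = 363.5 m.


Ns = 58 * 80800^0.5 / 363.5^1.25 = 10.3873


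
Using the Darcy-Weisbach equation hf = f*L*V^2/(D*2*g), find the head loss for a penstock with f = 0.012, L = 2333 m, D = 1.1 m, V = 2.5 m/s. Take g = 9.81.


hf = 0.012 * 2333 * 2.5^2 / (1.1 * 2 * 9.81) = 8.1075 m


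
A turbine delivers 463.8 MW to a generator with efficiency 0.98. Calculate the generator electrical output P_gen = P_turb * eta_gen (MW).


P_gen = 463.8 * 0.98 = 454.5240 MW


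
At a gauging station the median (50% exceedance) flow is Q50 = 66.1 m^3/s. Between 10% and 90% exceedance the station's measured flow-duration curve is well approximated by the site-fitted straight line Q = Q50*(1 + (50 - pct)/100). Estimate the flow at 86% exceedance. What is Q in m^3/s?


Q = 66.1 * (1 + (50 - 86)/100) = 42.3040 m^3/s


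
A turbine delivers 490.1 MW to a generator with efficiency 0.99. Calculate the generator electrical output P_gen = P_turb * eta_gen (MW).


P_gen = 490.1 * 0.99 = 485.1990 MW


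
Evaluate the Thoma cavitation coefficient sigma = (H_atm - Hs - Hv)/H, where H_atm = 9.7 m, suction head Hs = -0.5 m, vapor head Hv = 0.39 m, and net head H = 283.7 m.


sigma = (9.7 - (-0.5) - 0.39) / 283.7 = 0.0346


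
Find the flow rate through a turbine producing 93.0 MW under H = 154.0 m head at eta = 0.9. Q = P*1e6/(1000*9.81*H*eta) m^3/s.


Q = 93.0 * 1e6 / (1000 * 9.81 * 154.0 * 0.9) = 68.3992 m^3/s


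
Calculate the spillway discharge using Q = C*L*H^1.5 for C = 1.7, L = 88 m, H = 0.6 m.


Q = 1.7 * 88 * 0.6^1.5 = 69.5278 m^3/s


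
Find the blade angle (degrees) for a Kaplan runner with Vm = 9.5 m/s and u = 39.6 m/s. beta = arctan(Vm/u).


beta = arctan(9.5 / 39.6) = 13.4903 degrees


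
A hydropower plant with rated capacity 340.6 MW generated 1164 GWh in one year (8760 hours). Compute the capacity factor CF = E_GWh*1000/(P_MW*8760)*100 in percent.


CF = 1164 * 1000 / (340.6 * 8760) * 100 = 39.0125 %


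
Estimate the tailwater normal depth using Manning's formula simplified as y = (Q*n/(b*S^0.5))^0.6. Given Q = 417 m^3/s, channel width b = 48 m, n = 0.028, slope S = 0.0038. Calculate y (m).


y = (417 * 0.028 / (48 * 0.0038^0.5))^0.6 = 2.2787 m


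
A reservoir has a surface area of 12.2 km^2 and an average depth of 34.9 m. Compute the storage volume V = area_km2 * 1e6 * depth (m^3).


V = 12.2 * 1e6 * 34.9 = 4.2578e+08 m^3


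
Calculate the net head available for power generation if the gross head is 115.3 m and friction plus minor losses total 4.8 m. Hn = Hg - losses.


Hn = 115.3 - 4.8 = 110.5000 m


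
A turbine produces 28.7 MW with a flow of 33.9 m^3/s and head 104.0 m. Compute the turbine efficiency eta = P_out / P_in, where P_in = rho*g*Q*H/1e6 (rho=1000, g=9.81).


P_in = 1000 * 9.81 * 33.9 * 104.0 / 1e6 = 34.5861 MW
eta = 28.7 / 34.5861 = 0.8298


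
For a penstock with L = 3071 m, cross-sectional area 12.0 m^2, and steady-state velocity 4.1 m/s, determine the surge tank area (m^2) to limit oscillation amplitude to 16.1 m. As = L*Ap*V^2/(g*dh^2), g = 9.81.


As = 3071 * 12.0 * 4.1^2 / (9.81 * 16.1^2) = 243.6172 m^2


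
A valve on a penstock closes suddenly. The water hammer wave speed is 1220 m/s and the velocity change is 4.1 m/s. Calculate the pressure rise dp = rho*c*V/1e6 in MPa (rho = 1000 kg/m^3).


dp = 1000 * 1220 * 4.1 / 1e6 = 5.0020 MPa


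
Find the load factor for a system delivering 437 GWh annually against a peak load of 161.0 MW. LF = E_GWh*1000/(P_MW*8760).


LF = 437 * 1000 / (161.0 * 8760) = 0.3098


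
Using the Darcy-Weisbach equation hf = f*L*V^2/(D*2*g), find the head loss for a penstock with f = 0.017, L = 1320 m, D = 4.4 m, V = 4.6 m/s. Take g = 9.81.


hf = 0.017 * 1320 * 4.6^2 / (4.4 * 2 * 9.81) = 5.5003 m


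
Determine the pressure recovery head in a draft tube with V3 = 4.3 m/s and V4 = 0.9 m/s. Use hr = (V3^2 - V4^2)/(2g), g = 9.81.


hr = (4.3^2 - 0.9^2) / (2*9.81) = 0.9011 m


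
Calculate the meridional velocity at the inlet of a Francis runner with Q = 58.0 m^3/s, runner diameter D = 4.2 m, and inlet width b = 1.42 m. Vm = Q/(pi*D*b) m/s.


Vm = 58.0 / (pi * 4.2 * 1.42) = 3.0956 m/s


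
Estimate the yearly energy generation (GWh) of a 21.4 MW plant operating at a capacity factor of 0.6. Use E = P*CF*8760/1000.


E = 21.4 * 0.6 * 8760 / 1000 = 112.4784 GWh


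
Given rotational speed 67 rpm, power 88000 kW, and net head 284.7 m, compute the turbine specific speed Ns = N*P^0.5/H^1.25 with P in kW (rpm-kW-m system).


Ns = 67 * 88000^0.5 / 284.7^1.25 = 16.9954


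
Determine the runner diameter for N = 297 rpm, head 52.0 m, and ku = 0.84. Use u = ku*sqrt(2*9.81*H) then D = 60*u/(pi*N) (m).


u = 0.84 * sqrt(2*9.81*52.0) = 26.8306 m/s
D = 60 * 26.8306 / (pi * 297) = 1.7253 m


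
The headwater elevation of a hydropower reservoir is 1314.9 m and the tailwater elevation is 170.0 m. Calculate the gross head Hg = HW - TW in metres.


Hg = 1314.9 - 170.0 = 1144.9000 m


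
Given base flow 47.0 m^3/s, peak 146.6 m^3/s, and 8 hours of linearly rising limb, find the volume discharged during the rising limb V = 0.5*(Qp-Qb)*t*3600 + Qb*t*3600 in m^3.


V = 0.5*(146.6 - 47.0)*8*3600 + 47.0*8*3600 = 2.7878e+06 m^3


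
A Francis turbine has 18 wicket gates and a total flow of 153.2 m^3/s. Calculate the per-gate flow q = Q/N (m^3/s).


q = 153.2 / 18 = 8.5111 m^3/s


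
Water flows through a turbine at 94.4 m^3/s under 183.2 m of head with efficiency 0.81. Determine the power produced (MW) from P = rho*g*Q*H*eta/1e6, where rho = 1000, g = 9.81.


P = 1000 * 9.81 * 94.4 * 183.2 * 0.81 / 1e6 = 137.4205 MW


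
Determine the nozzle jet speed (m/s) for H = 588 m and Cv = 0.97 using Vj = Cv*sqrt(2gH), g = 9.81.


Vj = 0.97 * sqrt(2*9.81*588) = 104.1861 m/s


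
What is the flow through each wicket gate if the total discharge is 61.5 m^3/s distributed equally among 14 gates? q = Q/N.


q = 61.5 / 14 = 4.3929 m^3/s


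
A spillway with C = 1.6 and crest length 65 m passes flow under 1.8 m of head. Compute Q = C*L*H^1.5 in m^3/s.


Q = 1.6 * 65 * 1.8^1.5 = 251.1552 m^3/s


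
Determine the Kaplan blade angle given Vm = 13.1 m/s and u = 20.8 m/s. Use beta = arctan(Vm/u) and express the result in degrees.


beta = arctan(13.1 / 20.8) = 32.2030 degrees


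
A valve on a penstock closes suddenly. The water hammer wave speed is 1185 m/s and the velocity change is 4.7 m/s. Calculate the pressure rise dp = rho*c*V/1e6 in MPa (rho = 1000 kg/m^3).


dp = 1000 * 1185 * 4.7 / 1e6 = 5.5695 MPa


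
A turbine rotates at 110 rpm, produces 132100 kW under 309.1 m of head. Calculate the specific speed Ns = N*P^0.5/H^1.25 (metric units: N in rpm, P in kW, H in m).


Ns = 110 * 132100^0.5 / 309.1^1.25 = 30.8475


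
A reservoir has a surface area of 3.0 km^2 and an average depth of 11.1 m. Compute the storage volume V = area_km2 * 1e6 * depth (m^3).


V = 3.0 * 1e6 * 11.1 = 3.3300e+07 m^3


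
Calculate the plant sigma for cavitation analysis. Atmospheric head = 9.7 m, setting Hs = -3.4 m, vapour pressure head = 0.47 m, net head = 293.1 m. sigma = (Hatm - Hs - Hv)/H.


sigma = (9.7 - (-3.4) - 0.47) / 293.1 = 0.0431


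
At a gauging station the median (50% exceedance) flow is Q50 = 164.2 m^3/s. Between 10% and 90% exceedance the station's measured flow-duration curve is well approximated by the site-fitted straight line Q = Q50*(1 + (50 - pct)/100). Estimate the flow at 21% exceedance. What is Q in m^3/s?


Q = 164.2 * (1 + (50 - 21)/100) = 211.8180 m^3/s


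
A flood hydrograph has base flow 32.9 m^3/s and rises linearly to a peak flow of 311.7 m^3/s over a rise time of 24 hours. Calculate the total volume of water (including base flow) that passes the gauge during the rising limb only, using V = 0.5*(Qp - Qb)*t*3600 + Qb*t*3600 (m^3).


V = 0.5*(311.7 - 32.9)*24*3600 + 32.9*24*3600 = 1.4887e+07 m^3


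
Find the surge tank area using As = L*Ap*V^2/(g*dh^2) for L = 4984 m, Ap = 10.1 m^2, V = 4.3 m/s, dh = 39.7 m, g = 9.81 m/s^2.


As = 4984 * 10.1 * 4.3^2 / (9.81 * 39.7^2) = 60.1986 m^2
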